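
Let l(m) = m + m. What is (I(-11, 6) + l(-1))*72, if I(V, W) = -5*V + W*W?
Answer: 6408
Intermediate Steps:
I(V, W) = W**2 - 5*V (I(V, W) = -5*V + W**2 = W**2 - 5*V)
l(m) = 2*m
(I(-11, 6) + l(-1))*72 = ((6**2 - 5*(-11)) + 2*(-1))*72 = ((36 + 55) - 2)*72 = (91 - 2)*72 = 89*72 = 6408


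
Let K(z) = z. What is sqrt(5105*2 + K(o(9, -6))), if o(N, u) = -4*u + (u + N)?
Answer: sqrt(10237) ≈ 101.18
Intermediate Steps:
o(N, u) = N - 3*u (o(N, u) = -4*u + (N + u) = N - 3*u)
sqrt(5105*2 + K(o(9, -6))) = sqrt(5105*2 + (9 - 3*(-6))) = sqrt(10210 + (9 + 18)) = sqrt(10210 + 27) = sqrt(10237)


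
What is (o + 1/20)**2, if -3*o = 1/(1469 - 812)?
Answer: 3806401/1553936400 ≈ 0.0024495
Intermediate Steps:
o = -1/1971 (o = -1/(3*(1469 - 812)) = -1/3/657 = -1/3*1/657 = -1/1971 ≈ -0.00050736)
(o + 1/20)**2 = (-1/1971 + 1/20)**2 = (1951/39420)**2 = 3806401/1553936400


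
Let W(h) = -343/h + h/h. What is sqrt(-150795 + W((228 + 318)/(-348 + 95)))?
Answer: I*sqrt(916463730)/78 ≈ 388.12*I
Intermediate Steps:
W(h) = 1 - 343/h (W(h) = -343/h + 1 = 1 - 343/h)
sqrt(-150795 + W((228 + 318)/(-348 + 95))) = sqrt(-150795 + (-343 + (228 + 318)/(-348 + 95))/(((228 + 318)/(-348 + 95)))) = sqrt(-150795 + (-343 + 546/(-253))/((546/(-253)))) = sqrt(-150795 + (-343 + 546*(-1/253))/((546*(-1/253)))) = sqrt(-150795 + (-343 - 546/253)/(-546/253)) = sqrt(-150795 - 253/546*(-87325/253)) = sqrt(-150795 + 12475/78) = sqrt(-11749535/78) = I*sqrt(916463730)/78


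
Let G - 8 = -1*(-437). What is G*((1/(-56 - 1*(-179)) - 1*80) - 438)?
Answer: -28352285/123 ≈ -2.3051e+5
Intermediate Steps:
G = 445 (G = 8 - 1*(-437) = 8 + 437 = 445)
G*((1/(-56 - 1*(-179)) - 1*80) - 438) = 445*((1/(-56 - 1*(-179)) - 1*80) - 438) = 445*((1/(-56 + 179) - 80) - 438) = 445*((1/123 - 80) - 438) = 445*(-9839/123 - 438) = 445*(-63713/123) = -28352285/123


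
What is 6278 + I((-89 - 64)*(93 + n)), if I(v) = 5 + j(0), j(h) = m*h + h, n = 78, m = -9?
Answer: 6283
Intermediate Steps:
j(h) = -8*h (j(h) = -9*h + h = -8*h)
I(v) = 5 (I(v) = 5 - 8*0 = 5 + 0 = 5)
6278 + I((-89 - 64)*(93 + n)) = 6278 + 5 = 6283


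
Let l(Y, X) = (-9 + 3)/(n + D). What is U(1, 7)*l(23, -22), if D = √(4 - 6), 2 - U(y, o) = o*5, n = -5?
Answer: -110/3 - 22*I*√2/3 ≈ -36.667 - 10.371*I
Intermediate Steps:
U(y, o) = 2 - 5*o (U(y, o) = 2 - o*5 = 2 - 5*o)
D = I*√2 (D = √(-2) = I*√2 ≈ 1.4142*I)
l(Y, X) = -6/(-5 + I*√2) (l(Y, X) = (-9 + 3)/(-5 + I*√2) = -6/(-5 + I*√2))
U(1, 7)*l(23, -22) = (2 - 5*7)*(10/9 + 2*I*√2/9) = (2 - 35)*(10/9 + 2*I*√2/9) = -33*(10/9 + 2*I*√2/9) = -110/3 - 22*I*√2/3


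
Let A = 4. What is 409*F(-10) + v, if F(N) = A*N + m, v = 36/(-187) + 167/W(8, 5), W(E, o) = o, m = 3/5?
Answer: -15036102/935 ≈ -16081.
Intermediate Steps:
m = ⅗ (m = 3*(⅕) = ⅗ ≈ 0.60000)
v = 31049/935 (v = 36/(-187) + 167/5 = 36*(-1/187) + 167*(⅕) = -36/187 + 167/5 = 31049/935 ≈ 33.207)
F(N) = ⅗ + 4*N (F(N) = 4*N + ⅗ = ⅗ + 4*N)
409*F(-10) + v = 409*(⅗ + 4*(-10)) + 31049/935 = 409*(⅗ - 40) + 31049/935 = 409*(-197/5) + 31049/935 = -80573/5 + 31049/935 = -15036102/935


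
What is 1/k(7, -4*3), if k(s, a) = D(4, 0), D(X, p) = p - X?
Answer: -1/4 ≈ -0.25000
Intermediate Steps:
k(s, a) = -4 (k(s, a) = 0 - 1*4 = 0 - 4 = -4)
1/k(7, -4*3) = 1/(-4) = -1/4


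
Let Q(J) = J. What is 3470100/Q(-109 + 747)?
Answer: 1735050/319 ≈ 5439.0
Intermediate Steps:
3470100/Q(-109 + 747) = 3470100/(-109 + 747) = 3470100/638 = 3470100*(1/638) = 1735050/319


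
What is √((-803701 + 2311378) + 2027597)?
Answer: √3535274 ≈ 1880.2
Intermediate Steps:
√((-803701 + 2311378) + 2027597) = √(1507677 + 2027597) = √3535274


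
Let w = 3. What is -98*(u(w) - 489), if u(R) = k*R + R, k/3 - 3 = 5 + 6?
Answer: 35280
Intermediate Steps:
k = 42 (k = 9 + 3*(5 + 6) = 9 + 3*11 = 9 + 33 = 42)
u(R) = 43*R (u(R) = 42*R + R = 43*R)
-98*(u(w) - 489) = -98*(43*3 - 489) = -98*(129 - 489) = -98*(-360) = 35280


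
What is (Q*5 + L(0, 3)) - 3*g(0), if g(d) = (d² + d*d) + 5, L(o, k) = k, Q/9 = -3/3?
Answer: -57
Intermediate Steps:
Q = -9 (Q = 9*(-3/3) = 9*(-3*⅓) = 9*(-1) = -9)
g(d) = 5 + 2*d² (g(d) = (d² + d²) + 5 = 2*d² + 5 = 5 + 2*d²)
(Q*5 + L(0, 3)) - 3*g(0) = (-9*5 + 3) - 3*(5 + 2*0²) = (-45 + 3) - 3*(5 + 2*0) = -42 - 3*(5 + 0) = -42 - 3*5 = -42 - 15 = -57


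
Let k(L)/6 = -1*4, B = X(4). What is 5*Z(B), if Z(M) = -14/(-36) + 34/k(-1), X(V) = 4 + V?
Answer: -185/36 ≈ -5.1389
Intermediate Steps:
B = 8 (B = 4 + 4 = 8)
k(L) = -24 (k(L) = 6*(-1*4) = 6*(-4) = -24)
Z(M) = -37/36 (Z(M) = -14/(-36) + 34/(-24) = -14*(-1/36) + 34*(-1/24) = 7/18 - 17/12 = -37/36)
5*Z(B) = 5*(-37/36) = -185/36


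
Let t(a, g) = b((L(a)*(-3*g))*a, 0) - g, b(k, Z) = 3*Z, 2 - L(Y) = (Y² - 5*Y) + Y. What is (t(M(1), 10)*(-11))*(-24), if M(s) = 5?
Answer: -2640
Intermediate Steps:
L(Y) = 2 - Y² + 4*Y (L(Y) = 2 - ((Y² - 5*Y) + Y) = 2 - (Y² - 4*Y) = 2 + (-Y² + 4*Y) = 2 - Y² + 4*Y)
t(a, g) = -g (t(a, g) = 3*0 - g = 0 - g = -g)
(t(M(1), 10)*(-11))*(-24) = (-1*10*(-11))*(-24) = -10*(-11)*(-24) = 110*(-24) = -2640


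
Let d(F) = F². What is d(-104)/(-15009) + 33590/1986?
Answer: 80445289/4967979 ≈ 16.193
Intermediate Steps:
d(-104)/(-15009) + 33590/1986 = (-104)²/(-15009) + 33590/1986 = 10816*(-1/15009) + 33590*(1/1986) = -10816/15009 + 16795/993 = 80445289/4967979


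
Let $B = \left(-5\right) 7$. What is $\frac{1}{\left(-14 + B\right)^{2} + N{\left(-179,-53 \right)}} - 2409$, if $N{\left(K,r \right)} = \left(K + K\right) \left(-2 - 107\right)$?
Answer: $- \frac{99788006}{41423} \approx -2409.0$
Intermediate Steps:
$B = -35$
$N{\left(K,r \right)} = - 218 K$ ($N{\left(K,r \right)} = 2 K \left(-109\right) = - 218 K$)
$\frac{1}{\left(-14 + B\right)^{2} + N{\left(-179,-53 \right)}} - 2409 = \frac{1}{\left(-14 - 35\right)^{2} - -39022} - 2409 = \frac{1}{\left(-49\right)^{2} + 39022} - 2409 = \frac{1}{2401 + 39022} - 2409 = \frac{1}{41423} - 2409 = - \frac{99788006}{41423}$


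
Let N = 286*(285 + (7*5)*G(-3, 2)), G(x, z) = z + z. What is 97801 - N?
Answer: -23749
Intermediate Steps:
G(x, z) = 2*z
N = 121550 (N = 286*(285 + (7*5)*(2*2)) = 286*(285 + 35*4) = 286*(285 + 140) = 286*425 = 121550)
97801 - N = 97801 - 1*121550 = 97801 - 121550 = -23749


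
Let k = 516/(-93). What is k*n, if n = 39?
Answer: -6708/31 ≈ -216.39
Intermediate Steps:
k = -172/31 (k = 516*(-1/93) = -172/31 ≈ -5.5484)
k*n = -172/31*39 = -6708/31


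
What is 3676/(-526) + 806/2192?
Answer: -1908459/288248 ≈ -6.6209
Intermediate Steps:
3676/(-526) + 806/2192 = 3676*(-1/526) + 806*(1/2192) = -1838/263 + 403/1096 = -1908459/288248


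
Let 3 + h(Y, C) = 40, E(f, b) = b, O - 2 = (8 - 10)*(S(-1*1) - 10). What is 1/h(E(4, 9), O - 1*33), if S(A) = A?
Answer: 1/37 ≈ 0.027027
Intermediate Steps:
O = 24 (O = 2 + (8 - 10)*(-1*1 - 10) = 2 - 2*(-1 - 10) = 2 - 2*(-11) = 2 + 22 = 24)
h(Y, C) = 37 (h(Y, C) = -3 + 40 = 37)
1/h(E(4, 9), O - 1*33) = 1/37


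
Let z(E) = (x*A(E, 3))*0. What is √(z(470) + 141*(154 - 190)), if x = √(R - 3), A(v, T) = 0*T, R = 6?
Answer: 6*I*√141 ≈ 71.246*I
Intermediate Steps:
A(v, T) = 0
x = √3 (x = √(6 - 3) = √3 ≈ 1.7320)
z(E) = 0 (z(E) = (√3*0)*0 = 0*0 = 0)
√(z(470) + 141*(154 - 190)) = √(0 + 141*(154 - 190)) = √(0 + 141*(-36)) = √(0 - 5076) = √(-5076) = 6*I*√141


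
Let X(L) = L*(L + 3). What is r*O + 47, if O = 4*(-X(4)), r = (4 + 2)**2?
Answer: -3985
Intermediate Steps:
X(L) = L*(3 + L)
r = 36 (r = 6**2 = 36)
O = -112 (O = 4*(-4*(3 + 4)) = 4*(-4*7) = 4*(-1*28) = 4*(-28) = -112)
r*O + 47 = 36*(-112) + 47 = -4032 + 47 = -3985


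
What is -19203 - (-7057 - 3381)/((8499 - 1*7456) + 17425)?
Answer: -177315283/9234 ≈ -19202.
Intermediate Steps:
-19203 - (-7057 - 3381)/((8499 - 1*7456) + 17425) = -19203 - (-10438)/((8499 - 7456) + 17425) = -19203 - (-10438)/(1043 + 17425) = -19203 - (-10438)/18468 = -19203 - 1*(-5219/9234) = -19203 + 5219/9234 = -177315283/9234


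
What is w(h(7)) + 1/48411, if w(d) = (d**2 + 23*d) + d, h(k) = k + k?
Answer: 25754653/48411 ≈ 532.00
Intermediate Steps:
h(k) = 2*k
w(d) = d**2 + 24*d
w(h(7)) + 1/48411 = (2*7)*(24 + 2*7) + 1/48411 = 14*(24 + 14) + 1/48411 = 14*38 + 1/48411 = 532 + 1/48411 = 25754653/48411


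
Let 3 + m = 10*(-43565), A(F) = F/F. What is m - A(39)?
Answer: -435654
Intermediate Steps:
A(F) = 1
m = -435653 (m = -3 + 10*(-43565) = -3 - 435650 = -435653)
m - A(39) = -435653 - 1*1 = -435653 - 1 = -435654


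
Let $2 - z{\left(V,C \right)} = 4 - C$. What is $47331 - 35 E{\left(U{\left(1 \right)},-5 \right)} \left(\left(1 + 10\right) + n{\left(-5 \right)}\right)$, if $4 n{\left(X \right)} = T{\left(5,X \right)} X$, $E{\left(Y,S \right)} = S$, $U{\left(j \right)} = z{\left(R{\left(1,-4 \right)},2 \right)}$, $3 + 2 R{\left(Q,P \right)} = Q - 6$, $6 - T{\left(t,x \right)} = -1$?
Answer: $\frac{190899}{4} \approx 47725.0$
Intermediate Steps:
$T{\left(t,x \right)} = 7$ ($T{\left(t,x \right)} = 6 - -1 = 6 + 1 = 7$)
$R{\left(Q,P \right)} = - \frac{9}{2} + \frac{Q}{2}$ ($R{\left(Q,P \right)} = - \frac{3}{2} + \frac{Q - 6}{2} = - \frac{3}{2} + \frac{-6 + Q}{2} = - \frac{3}{2} + \left(-3 + \frac{Q}{2}\right) = - \frac{9}{2} + \frac{Q}{2}$)
$z{\left(V,C \right)} = -2 + C$ ($z{\left(V,C \right)} = 2 - \left(4 - C\right) = 2 + \left(-4 + C\right) = -2 + C$)
$U{\left(j \right)} = 0$ ($U{\left(j \right)} = -2 + 2 = 0$)
$n{\left(X \right)} = \frac{7 X}{4}$
$47331 - 35 E{\left(U{\left(1 \right)},-5 \right)} \left(\left(1 + 10\right) + n{\left(-5 \right)}\right) = 47331 - 35 \left(-5\right) \left(\left(1 + 10\right) + \frac{7}{4} \left(-5\right)\right) = 47331 - - 175 \left(11 - \frac{35}{4}\right) = 47331 - \left(-175\right) \frac{9}{4} = 47331 - - \frac{1575}{4} = 47331 + \frac{1575}{4} = \frac{190899}{4}$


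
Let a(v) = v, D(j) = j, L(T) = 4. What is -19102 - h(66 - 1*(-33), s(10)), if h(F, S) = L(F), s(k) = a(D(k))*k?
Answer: -19106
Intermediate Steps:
s(k) = k² (s(k) = k*k = k²)
h(F, S) = 4
-19102 - h(66 - 1*(-33), s(10)) = -19102 - 1*4 = -19102 - 4 = -19106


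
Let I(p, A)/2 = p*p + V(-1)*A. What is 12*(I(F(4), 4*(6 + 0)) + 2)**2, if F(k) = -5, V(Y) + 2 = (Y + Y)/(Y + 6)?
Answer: 1198272/25 ≈ 47931.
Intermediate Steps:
V(Y) = -2 + 2*Y/(6 + Y) (V(Y) = -2 + (Y + Y)/(Y + 6) = -2 + (2*Y)/(6 + Y) = -2 + 2*Y/(6 + Y))
I(p, A) = 2*p**2 - 24*A/5 (I(p, A) = 2*(p*p + (-12/(6 - 1))*A) = 2*(p**2 + (-12/5)*A) = 2*(p**2 + (-12*1/5)*A) = 2*(p**2 - 12*A/5) = 2*p**2 - 24*A/5)
12*(I(F(4), 4*(6 + 0)) + 2)**2 = 12*((2*(-5)**2 - 96*(6 + 0)/5) + 2)**2 = 12*((2*25 - 96*6/5) + 2)**2 = 12*((50 - 24/5*24) + 2)**2 = 12*((50 - 576/5) + 2)**2 = 12*(-326/5 + 2)**2 = 12*(-316/5)**2 = 12*(99856/25) = 1198272/25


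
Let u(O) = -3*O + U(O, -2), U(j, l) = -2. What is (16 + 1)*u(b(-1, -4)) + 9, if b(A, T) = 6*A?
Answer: 281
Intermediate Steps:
u(O) = -2 - 3*O (u(O) = -3*O - 2 = -2 - 3*O)
(16 + 1)*u(b(-1, -4)) + 9 = (16 + 1)*(-2 - 18*(-1)) + 9 = 17*(-2 - 3*(-6)) + 9 = 17*(-2 + 18) + 9 = 17*16 + 9 = 272 + 9 = 281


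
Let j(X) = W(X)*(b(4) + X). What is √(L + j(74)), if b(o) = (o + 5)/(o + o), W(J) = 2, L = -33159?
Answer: I*√132035/2 ≈ 181.68*I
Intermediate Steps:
b(o) = (5 + o)/(2*o) (b(o) = (5 + o)/((2*o)) = (5 + o)*(1/(2*o)) = (5 + o)/(2*o))
j(X) = 9/4 + 2*X (j(X) = 2*((½)*(5 + 4)/4 + X) = 2*((½)*(¼)*9 + X) = 2*(9/8 + X) = 9/4 + 2*X)
√(L + j(74)) = √(-33159 + (9/4 + 2*74)) = √(-33159 + (9/4 + 148)) = √(-33159 + 601/4) = √(-132035/4) = I*√132035/2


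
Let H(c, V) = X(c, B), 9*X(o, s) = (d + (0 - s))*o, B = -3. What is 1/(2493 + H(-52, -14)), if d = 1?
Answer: 9/22229 ≈ 0.00040488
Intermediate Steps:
X(o, s) = o*(1 - s)/9 (X(o, s) = ((1 + (0 - s))*o)/9 = ((1 - s)*o)/9 = (o*(1 - s))/9 = o*(1 - s)/9)
H(c, V) = 4*c/9 (H(c, V) = c*(1 - 1*(-3))/9 = c*(1 + 3)/9 = (⅑)*c*4 = 4*c/9)
1/(2493 + H(-52, -14)) = 1/(2493 + (4/9)*(-52)) = 1/(2493 - 208/9) = 1/(22229/9) = 9/22229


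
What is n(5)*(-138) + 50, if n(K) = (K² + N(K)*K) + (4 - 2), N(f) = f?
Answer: -7126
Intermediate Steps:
n(K) = 2 + 2*K² (n(K) = (K² + K*K) + (4 - 2) = (K² + K²) + 2 = 2*K² + 2 = 2 + 2*K²)
n(5)*(-138) + 50 = (2 + 2*5²)*(-138) + 50 = (2 + 2*25)*(-138) + 50 = (2 + 50)*(-138) + 50 = 52*(-138) + 50 = -7176 + 50 = -7126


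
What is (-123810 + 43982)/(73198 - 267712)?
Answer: 39914/97257 ≈ 0.41040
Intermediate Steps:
(-123810 + 43982)/(73198 - 267712) = -79828/(-194514) = -79828*(-1/194514) = 39914/97257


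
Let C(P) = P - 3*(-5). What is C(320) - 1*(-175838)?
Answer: 176173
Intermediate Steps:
C(P) = 15 + P (C(P) = P + 15 = 15 + P)
C(320) - 1*(-175838) = (15 + 320) - 1*(-175838) = 335 + 175838 = 176173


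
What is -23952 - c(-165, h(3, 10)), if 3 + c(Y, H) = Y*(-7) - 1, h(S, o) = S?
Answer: -25103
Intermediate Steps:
c(Y, H) = -4 - 7*Y (c(Y, H) = -3 + (Y*(-7) - 1) = -3 + (-7*Y - 1) = -3 + (-1 - 7*Y) = -4 - 7*Y)
-23952 - c(-165, h(3, 10)) = -23952 - (-4 - 7*(-165)) = -23952 - (-4 + 1155) = -23952 - 1*1151 = -23952 - 1151 = -25103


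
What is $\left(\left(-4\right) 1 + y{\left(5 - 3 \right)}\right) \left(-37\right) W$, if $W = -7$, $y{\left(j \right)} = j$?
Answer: $-518$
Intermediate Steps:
$\left(\left(-4\right) 1 + y{\left(5 - 3 \right)}\right) \left(-37\right) W = \left(\left(-4\right) 1 + \left(5 - 3\right)\right) \left(-37\right) \left(-7\right) = \left(-4 + \left(5 - 3\right)\right) \left(-37\right) \left(-7\right) = \left(-4 + 2\right) \left(-37\right) \left(-7\right) = \left(-2\right) \left(-37\right) \left(-7\right) = 74 \left(-7\right) = -518$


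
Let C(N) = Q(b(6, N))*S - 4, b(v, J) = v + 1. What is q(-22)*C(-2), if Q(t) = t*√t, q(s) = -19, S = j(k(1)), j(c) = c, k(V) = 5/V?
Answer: 76 - 665*√7 ≈ -1683.4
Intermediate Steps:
b(v, J) = 1 + v
S = 5 (S = 5/1 = 5*1 = 5)
Q(t) = t^(3/2)
C(N) = -4 + 35*√7 (C(N) = (1 + 6)^(3/2)*5 - 4 = 7^(3/2)*5 - 4 = (7*√7)*5 - 4 = 35*√7 - 4 = -4 + 35*√7)
q(-22)*C(-2) = -19*(-4 + 35*√7) = 76 - 665*√7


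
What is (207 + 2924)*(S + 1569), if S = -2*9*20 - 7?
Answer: 3763462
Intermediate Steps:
S = -367 (S = -18*20 - 7 = -360 - 7 = -367)
(207 + 2924)*(S + 1569) = (207 + 2924)*(-367 + 1569) = 3131*1202 = 3763462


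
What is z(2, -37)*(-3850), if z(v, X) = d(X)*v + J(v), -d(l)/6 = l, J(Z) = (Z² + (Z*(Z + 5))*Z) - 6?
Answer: -1809500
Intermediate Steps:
J(Z) = -6 + Z² + Z²*(5 + Z) (J(Z) = (Z² + (Z*(5 + Z))*Z) - 6 = (Z² + Z²*(5 + Z)) - 6 = -6 + Z² + Z²*(5 + Z))
d(l) = -6*l
z(v, X) = -6 + v³ + 6*v² - 6*X*v (z(v, X) = (-6*X)*v + (-6 + v³ + 6*v²) = -6*X*v + (-6 + v³ + 6*v²) = -6 + v³ + 6*v² - 6*X*v)
z(2, -37)*(-3850) = (-6 + 2³ + 6*2² - 6*(-37)*2)*(-3850) = (-6 + 8 + 6*4 + 444)*(-3850) = (-6 + 8 + 24 + 444)*(-3850) = 470*(-3850) = -1809500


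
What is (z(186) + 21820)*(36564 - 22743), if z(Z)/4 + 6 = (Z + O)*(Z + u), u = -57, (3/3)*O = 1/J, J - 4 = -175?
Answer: 30926017024/19 ≈ 1.6277e+9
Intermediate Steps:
J = -171 (J = 4 - 175 = -171)
O = -1/171 (O = 1/(-171) = -1/171 ≈ -0.0058480)
z(Z) = -24 + 4*(-57 + Z)*(-1/171 + Z) (z(Z) = -24 + 4*((Z - 1/171)*(Z - 57)) = -24 + 4*((-1/171 + Z)*(-57 + Z)) = -24 + 4*((-57 + Z)*(-1/171 + Z)) = -24 + 4*(-57 + Z)*(-1/171 + Z))
(z(186) + 21820)*(36564 - 22743) = ((-68/3 + 4*186² - 38992/171*186) + 21820)*(36564 - 22743) = ((-68/3 + 4*34596 - 2417504/57) + 21820)*13821 = ((-68/3 + 138384 - 2417504/57) + 21820)*13821 = (5469092/57 + 21820)*13821 = (6712832/57)*13821 = 30926017024/19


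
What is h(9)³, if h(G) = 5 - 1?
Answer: 64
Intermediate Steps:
h(G) = 4
h(9)³ = 4³ = 64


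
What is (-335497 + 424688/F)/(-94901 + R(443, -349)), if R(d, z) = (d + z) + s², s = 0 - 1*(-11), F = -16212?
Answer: 1359875513/383762358 ≈ 3.5435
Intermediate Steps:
s = 11 (s = 0 + 11 = 11)
R(d, z) = 121 + d + z (R(d, z) = (d + z) + 11² = (d + z) + 121 = 121 + d + z)
(-335497 + 424688/F)/(-94901 + R(443, -349)) = (-335497 + 424688/(-16212))/(-94901 + (121 + 443 - 349)) = (-335497 + 424688*(-1/16212))/(-94901 + 215) = (-335497 - 106172/4053)/(-94686) = -1359875513/4053*(-1/94686) = 1359875513/383762358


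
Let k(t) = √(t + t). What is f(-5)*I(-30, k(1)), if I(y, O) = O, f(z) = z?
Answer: -5*√2 ≈ -7.0711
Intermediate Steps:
k(t) = √2*√t (k(t) = √(2*t) = √2*√t)
f(-5)*I(-30, k(1)) = -5*√2*√1 = -5*√2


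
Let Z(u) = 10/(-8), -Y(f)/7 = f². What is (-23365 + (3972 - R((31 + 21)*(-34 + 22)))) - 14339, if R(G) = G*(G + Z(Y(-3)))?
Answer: -423888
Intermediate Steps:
Y(f) = -7*f²
Z(u) = -5/4 (Z(u) = 10*(-⅛) = -5/4)
R(G) = G*(-5/4 + G) (R(G) = G*(G - 5/4) = G*(-5/4 + G))
(-23365 + (3972 - R((31 + 21)*(-34 + 22)))) - 14339 = (-23365 + (3972 - (31 + 21)*(-34 + 22)*(-5 + 4*((31 + 21)*(-34 + 22)))/4)) - 14339 = (-23365 + (3972 - 52*(-12)*(-5 + 4*(52*(-12)))/4)) - 14339 = (-23365 + (3972 - (-624)*(-5 + 4*(-624))/4)) - 14339 = (-23365 + (3972 - (-624)*(-5 - 2496)/4)) - 14339 = (-23365 + (3972 - (-624)*(-2501)/4)) - 14339 = (-23365 + (3972 - 1*390156)) - 14339 = (-23365 + (3972 - 390156)) - 14339 = (-23365 - 386184) - 14339 = -409549 - 14339 = -423888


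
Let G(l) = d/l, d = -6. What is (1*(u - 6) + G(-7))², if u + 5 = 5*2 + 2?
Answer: 169/49 ≈ 3.4490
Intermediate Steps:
G(l) = -6/l
u = 7 (u = -5 + (5*2 + 2) = -5 + (10 + 2) = -5 + 12 = 7)
(1*(u - 6) + G(-7))² = (1*(7 - 6) - 6/(-7))² = (1*1 - 6*(-⅐))² = (1 + 6/7)² = (13/7)² = 169/49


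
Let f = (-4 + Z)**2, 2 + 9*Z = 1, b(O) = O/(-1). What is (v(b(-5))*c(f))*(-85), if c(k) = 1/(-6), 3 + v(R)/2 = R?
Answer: 170/3 ≈ 56.667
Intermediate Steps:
b(O) = -O (b(O) = O*(-1) = -O)
Z = -1/9 (Z = -2/9 + (1/9)*1 = -2/9 + 1/9 = -1/9 ≈ -0.11111)
v(R) = -6 + 2*R
f = 1369/81 (f = (-4 - 1/9)**2 = (-37/9)**2 = 1369/81 ≈ 16.901)
c(k) = -1/6
(v(b(-5))*c(f))*(-85) = ((-6 + 2*(-1*(-5)))*(-1/6))*(-85) = ((-6 + 2*5)*(-1/6))*(-85) = ((-6 + 10)*(-1/6))*(-85) = (4*(-1/6))*(-85) = -2/3*(-85) = 170/3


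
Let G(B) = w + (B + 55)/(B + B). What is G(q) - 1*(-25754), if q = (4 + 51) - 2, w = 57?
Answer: 1368037/53 ≈ 25812.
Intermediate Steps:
q = 53 (q = 55 - 2 = 53)
G(B) = 57 + (55 + B)/(2*B) (G(B) = 57 + (B + 55)/(B + B) = 57 + (55 + B)/((2*B)) = 57 + (55 + B)*(1/(2*B)) = 57 + (55 + B)/(2*B))
G(q) - 1*(-25754) = (5/2)*(11 + 23*53)/53 - 1*(-25754) = (5/2)*(1/53)*(11 + 1219) + 25754 = (5/2)*(1/53)*1230 + 25754 = 3075/53 + 25754 = 1368037/53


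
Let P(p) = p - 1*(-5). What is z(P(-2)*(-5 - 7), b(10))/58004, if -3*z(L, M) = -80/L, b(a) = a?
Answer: -5/391527 ≈ -1.2771e-5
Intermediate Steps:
P(p) = 5 + p (P(p) = p + 5 = 5 + p)
z(L, M) = 80/(3*L) (z(L, M) = -(-80)/(3*L) = 80/(3*L))
z(P(-2)*(-5 - 7), b(10))/58004 = (80/(3*(((5 - 2)*(-5 - 7)))))/58004 = (80/(3*((3*(-12)))))*(1/58004) = ((80/3)/(-36))*(1/58004) = ((80/3)*(-1/36))*(1/58004) = -20/27*1/58004 = -5/391527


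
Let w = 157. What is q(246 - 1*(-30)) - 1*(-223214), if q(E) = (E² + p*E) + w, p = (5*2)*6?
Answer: 316107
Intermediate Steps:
p = 60 (p = 10*6 = 60)
q(E) = 157 + E² + 60*E (q(E) = (E² + 60*E) + 157 = 157 + E² + 60*E)
q(246 - 1*(-30)) - 1*(-223214) = (157 + (246 - 1*(-30))² + 60*(246 - 1*(-30))) - 1*(-223214) = (157 + (246 + 30)² + 60*(246 + 30)) + 223214 = (157 + 276² + 60*276) + 223214 = (157 + 76176 + 16560) + 223214 = 92893 + 223214 = 316107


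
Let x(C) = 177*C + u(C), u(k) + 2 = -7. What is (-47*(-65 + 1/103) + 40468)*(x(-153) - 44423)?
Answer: -320580049686/103 ≈ -3.1124e+9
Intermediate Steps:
u(k) = -9 (u(k) = -2 - 7 = -9)
x(C) = -9 + 177*C (x(C) = 177*C - 9 = -9 + 177*C)
(-47*(-65 + 1/103) + 40468)*(x(-153) - 44423) = (-47*(-65 + 1/103) + 40468)*((-9 + 177*(-153)) - 44423) = (-47*(-65 + 1/103) + 40468)*((-9 - 27081) - 44423) = (-47*(-6694/103) + 40468)*(-27090 - 44423) = (314618/103 + 40468)*(-71513) = (4482822/103)*(-71513) = -320580049686/103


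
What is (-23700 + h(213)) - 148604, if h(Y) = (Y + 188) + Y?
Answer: -171690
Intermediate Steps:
h(Y) = 188 + 2*Y (h(Y) = (188 + Y) + Y = 188 + 2*Y)
(-23700 + h(213)) - 148604 = (-23700 + (188 + 2*213)) - 148604 = (-23700 + (188 + 426)) - 148604 = (-23700 + 614) - 148604 = -23086 - 148604 = -171690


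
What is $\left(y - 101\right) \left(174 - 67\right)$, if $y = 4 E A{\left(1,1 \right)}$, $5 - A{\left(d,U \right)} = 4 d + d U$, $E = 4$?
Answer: $-10807$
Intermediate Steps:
$A{\left(d,U \right)} = 5 - 4 d - U d$ ($A{\left(d,U \right)} = 5 - \left(4 d + d U\right) = 5 - \left(4 d + U d\right) = 5 - 4 d - U d$)
$y = 0$ ($y = 4 \cdot 4 \left(5 - 4 - 1 \cdot 1\right) = 16 \left(5 - 4 - 1\right) = 16 \cdot 0 = 0$)
$\left(y - 101\right) \left(174 - 67\right) = \left(0 - 101\right) \left(174 - 67\right) = - 101 \left(174 - 67\right) = \left(-101\right) 107 = -10807$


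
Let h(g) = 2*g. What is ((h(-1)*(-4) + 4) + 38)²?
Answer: 2500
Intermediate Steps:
((h(-1)*(-4) + 4) + 38)² = (((2*(-1))*(-4) + 4) + 38)² = ((-2*(-4) + 4) + 38)² = ((8 + 4) + 38)² = (12 + 38)² = 50² = 2500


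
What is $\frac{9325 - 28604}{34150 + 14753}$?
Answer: $- \frac{19279}{48903} \approx -0.39423$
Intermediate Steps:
$\frac{9325 - 28604}{34150 + 14753} = - \frac{19279}{48903}$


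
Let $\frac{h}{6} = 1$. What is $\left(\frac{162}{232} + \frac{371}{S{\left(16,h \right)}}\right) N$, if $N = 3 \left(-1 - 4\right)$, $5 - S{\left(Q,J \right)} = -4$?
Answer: $- \frac{218825}{348} \approx -628.81$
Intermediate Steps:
$h = 6$ ($h = 6 \cdot 1 = 6$)
$S{\left(Q,J \right)} = 9$ ($S{\left(Q,J \right)} = 5 - -4 = 5 + 4 = 9$)
$N = -15$ ($N = 3 \left(-5\right) = -15$)
$\left(\frac{162}{232} + \frac{371}{S{\left(16,h \right)}}\right) N = \left(\frac{162}{232} + \frac{371}{9}\right) \left(-15\right) = \left(162 \cdot \frac{1}{232} + 371 \cdot \frac{1}{9}\right) \left(-15\right) = \left(\frac{81}{116} + \frac{371}{9}\right) \left(-15\right) = \frac{43765}{1044} \left(-15\right) = - \frac{218825}{348}$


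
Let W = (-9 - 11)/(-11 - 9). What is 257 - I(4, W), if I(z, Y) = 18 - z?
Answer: 243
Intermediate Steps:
W = 1 (W = -20/(-20) = -20*(-1/20) = 1)
257 - I(4, W) = 257 - (18 - 1*4) = 257 - (18 - 4) = 257 - 1*14 = 257 - 14 = 243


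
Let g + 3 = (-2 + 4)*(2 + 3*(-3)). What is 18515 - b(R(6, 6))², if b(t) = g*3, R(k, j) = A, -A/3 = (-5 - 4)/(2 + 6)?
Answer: 15914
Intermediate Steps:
g = -17 (g = -3 + (-2 + 4)*(2 + 3*(-3)) = -3 + 2*(2 - 9) = -3 + 2*(-7) = -3 - 14 = -17)
A = 27/8 (A = -3*(-5 - 4)/(2 + 6) = -(-27)/8 = -3*(-9/8) = 27/8 ≈ 3.3750)
R(k, j) = 27/8
b(t) = -51 (b(t) = -17*3 = -51)
18515 - b(R(6, 6))² = 18515 - 1*(-51)² = 18515 - 1*2601 = 18515 - 2601 = 15914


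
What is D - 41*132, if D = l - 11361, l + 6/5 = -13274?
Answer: -150241/5 ≈ -30048.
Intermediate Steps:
l = -66376/5 (l = -6/5 - 13274 = -66376/5 ≈ -13275.)
D = -123181/5 (D = -66376/5 - 11361 = -123181/5 ≈ -24636.)
D - 41*132 = -123181/5 - 41*132 = -123181/5 - 5412 = -150241/5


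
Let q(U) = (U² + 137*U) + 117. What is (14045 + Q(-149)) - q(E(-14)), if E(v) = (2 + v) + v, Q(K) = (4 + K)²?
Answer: 37839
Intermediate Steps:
E(v) = 2 + 2*v
q(U) = 117 + U² + 137*U
(14045 + Q(-149)) - q(E(-14)) = (14045 + (4 - 149)²) - (117 + (2 + 2*(-14))² + 137*(2 + 2*(-14))) = (14045 + (-145)²) - (117 + (2 - 28)² + 137*(2 - 28)) = (14045 + 21025) - (117 + (-26)² + 137*(-26)) = 35070 - (117 + 676 - 3562) = 35070 - 1*(-2769) = 35070 + 2769 = 37839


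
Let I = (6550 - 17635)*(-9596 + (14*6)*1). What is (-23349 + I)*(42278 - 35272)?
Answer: 738552700026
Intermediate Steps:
I = 105440520 (I = -11085*(-9596 + 84*1) = -11085*(-9596 + 84) = -11085*(-9512) = 105440520)
(-23349 + I)*(42278 - 35272) = (-23349 + 105440520)*(42278 - 35272) = 105417171*7006 = 738552700026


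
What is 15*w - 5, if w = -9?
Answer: -140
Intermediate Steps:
15*w - 5 = 15*(-9) - 5 = -135 - 5 = -140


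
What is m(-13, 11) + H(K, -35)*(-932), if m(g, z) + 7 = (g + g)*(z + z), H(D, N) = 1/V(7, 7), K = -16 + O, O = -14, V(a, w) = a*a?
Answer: -29303/49 ≈ -598.02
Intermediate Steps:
V(a, w) = a**2
K = -30 (K = -16 - 14 = -30)
H(D, N) = 1/49 (H(D, N) = 1/(7**2) = 1/49)
m(g, z) = -7 + 4*g*z (m(g, z) = -7 + (g + g)*(z + z) = -7 + (2*g)*(2*z) = -7 + 4*g*z)
m(-13, 11) + H(K, -35)*(-932) = (-7 + 4*(-13)*11) + (1/49)*(-932) = (-7 - 572) - 932/49 = -579 - 932/49 = -29303/49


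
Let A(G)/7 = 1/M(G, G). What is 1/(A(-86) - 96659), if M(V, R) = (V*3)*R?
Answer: -22188/2144669885 ≈ -1.0346e-5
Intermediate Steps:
M(V, R) = 3*R*V (M(V, R) = (3*V)*R = 3*R*V)
A(G) = 7/(3*G**2) (A(G) = 7/((3*G*G)) = 7/((3*G**2)) = 7*(1/(3*G**2)) = 7/(3*G**2))
1/(A(-86) - 96659) = 1/((7/3)/(-86)**2 - 96659) = 1/((7/3)*(1/7396) - 96659) = 1/(7/22188 - 96659) = 1/(-2144669885/22188) = -22188/2144669885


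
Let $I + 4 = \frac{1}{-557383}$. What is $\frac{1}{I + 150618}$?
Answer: $\frac{557383}{83949683161} \approx 6.6395 \cdot 10^{-6}$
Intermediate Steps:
$I = - \frac{2229533}{557383}$ ($I = -4 + \frac{1}{-557383} = -4 - \frac{1}{557383} = - \frac{2229533}{557383} \approx -4.0$)
$\frac{1}{I + 150618} = \frac{1}{- \frac{2229533}{557383} + 150618} = \frac{1}{\frac{83949683161}{557383}} = \frac{557383}{83949683161}$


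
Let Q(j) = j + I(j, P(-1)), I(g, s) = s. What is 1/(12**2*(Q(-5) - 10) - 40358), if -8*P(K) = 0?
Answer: -1/42518 ≈ -2.3519e-5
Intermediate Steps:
P(K) = 0 (P(K) = -1/8*0 = 0)
Q(j) = j (Q(j) = j + 0 = j)
1/(12**2*(Q(-5) - 10) - 40358) = 1/(12**2*(-5 - 10) - 40358) = 1/(144*(-15) - 40358) = 1/(-2160 - 40358) = 1/(-42518) = -1/42518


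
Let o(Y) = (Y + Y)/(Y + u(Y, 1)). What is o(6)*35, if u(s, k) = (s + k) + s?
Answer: 420/19 ≈ 22.105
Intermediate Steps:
u(s, k) = k + 2*s (u(s, k) = (k + s) + s = k + 2*s)
o(Y) = 2*Y/(1 + 3*Y) (o(Y) = (Y + Y)/(Y + (1 + 2*Y)) = (2*Y)/(1 + 3*Y) = 2*Y/(1 + 3*Y))
o(6)*35 = (2*6/(1 + 3*6))*35 = (2*6/(1 + 18))*35 = (2*6/19)*35 = (2*6*(1/19))*35 = (12/19)*35 = 420/19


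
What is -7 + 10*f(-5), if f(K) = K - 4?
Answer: -97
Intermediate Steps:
f(K) = -4 + K
-7 + 10*f(-5) = -7 + 10*(-4 - 5) = -7 + 10*(-9) = -7 - 90 = -97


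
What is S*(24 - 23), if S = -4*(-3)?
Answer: 12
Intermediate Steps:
S = 12
S*(24 - 23) = 12*(24 - 23) = 12*1 = 12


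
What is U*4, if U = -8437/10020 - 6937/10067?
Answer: -154444019/25217835 ≈ -6.1244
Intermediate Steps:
U = -154444019/100871340 (U = -8437*1/10020 - 6937*1/10067 = -8437/10020 - 6937/10067 = -154444019/100871340 ≈ -1.5311)
U*4 = -154444019/100871340*4 = -154444019/25217835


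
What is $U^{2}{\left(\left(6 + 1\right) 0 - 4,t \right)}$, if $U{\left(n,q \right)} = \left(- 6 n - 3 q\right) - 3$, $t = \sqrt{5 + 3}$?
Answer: $513 - 252 \sqrt{2} \approx 156.62$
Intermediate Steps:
$t = 2 \sqrt{2}$ ($t = \sqrt{8} = 2 \sqrt{2} \approx 2.8284$)
$U{\left(n,q \right)} = -3 - 6 n - 3 q$
$U^{2}{\left(\left(6 + 1\right) 0 - 4,t \right)} = \left(-3 - 6 \left(\left(6 + 1\right) 0 - 4\right) - 3 \cdot 2 \sqrt{2}\right)^{2} = \left(-3 - 6 \left(7 \cdot 0 - 4\right) - 6 \sqrt{2}\right)^{2} = \left(-3 - 6 \left(0 - 4\right) - 6 \sqrt{2}\right)^{2} = \left(-3 - -24 - 6 \sqrt{2}\right)^{2} = \left(-3 + 24 - 6 \sqrt{2}\right)^{2} = \left(21 - 6 \sqrt{2}\right)^{2}$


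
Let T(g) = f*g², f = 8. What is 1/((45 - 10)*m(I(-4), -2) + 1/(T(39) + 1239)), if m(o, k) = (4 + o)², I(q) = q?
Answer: 13407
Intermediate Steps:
T(g) = 8*g²
1/((45 - 10)*m(I(-4), -2) + 1/(T(39) + 1239)) = 1/((45 - 10)*(4 - 4)² + 1/(8*39² + 1239)) = 1/(35*0² + 1/(8*1521 + 1239)) = 1/(35*0 + 1/(12168 + 1239)) = 1/(0 + 1/13407) = 1/(1/13407) = 13407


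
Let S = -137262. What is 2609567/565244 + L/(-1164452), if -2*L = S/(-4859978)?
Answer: 3692022644188057679/799708780042635416 ≈ 4.6167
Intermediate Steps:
L = -68631/4859978 (L = -(-68631)/(-4859978) = -(-68631)*(-1)/4859978 = -1/2*68631/2429989 = -68631/4859978 ≈ -0.014122)
2609567/565244 + L/(-1164452) = 2609567/565244 - 68631/4859978/(-1164452) = 2609567*(1/565244) - 68631/4859978*(-1/1164452) = 2609567/565244 + 68631/5659211102056 = 3692022644188057679/799708780042635416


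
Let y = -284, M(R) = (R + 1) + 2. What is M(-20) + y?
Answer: -301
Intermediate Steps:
M(R) = 3 + R (M(R) = (1 + R) + 2 = 3 + R)
M(-20) + y = (3 - 20) - 284 = -17 - 284 = -301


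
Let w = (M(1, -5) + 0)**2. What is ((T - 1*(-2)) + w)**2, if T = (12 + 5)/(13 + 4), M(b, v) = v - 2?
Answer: 2704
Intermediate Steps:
M(b, v) = -2 + v
T = 1 (T = 17/17 = 17*(1/17) = 1)
w = 49 (w = ((-2 - 5) + 0)**2 = (-7 + 0)**2 = (-7)**2 = 49)
((T - 1*(-2)) + w)**2 = ((1 - 1*(-2)) + 49)**2 = ((1 + 2) + 49)**2 = (3 + 49)**2 = 52**2 = 2704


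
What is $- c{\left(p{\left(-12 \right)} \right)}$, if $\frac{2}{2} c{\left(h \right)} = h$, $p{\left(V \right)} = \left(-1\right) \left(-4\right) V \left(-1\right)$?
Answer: $-48$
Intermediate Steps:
$p{\left(V \right)} = - 4 V$ ($p{\left(V \right)} = 4 V \left(-1\right) = - 4 V$)
$c{\left(h \right)} = h$
$- c{\left(p{\left(-12 \right)} \right)} = - \left(-4\right) \left(-12\right) = \left(-1\right) 48 = -48$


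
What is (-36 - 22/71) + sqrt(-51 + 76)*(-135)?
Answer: -50503/71 ≈ -711.31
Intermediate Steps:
(-36 - 22/71) + sqrt(-51 + 76)*(-135) = (-36 - 22/71) + sqrt(25)*(-135) = (-36 - 1*22/71) + 5*(-135) = (-36 - 22/71) - 675 = -2578/71 - 675 = -50503/71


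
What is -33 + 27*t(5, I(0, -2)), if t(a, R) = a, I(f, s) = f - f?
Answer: 102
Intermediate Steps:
I(f, s) = 0
-33 + 27*t(5, I(0, -2)) = -33 + 27*5 = -33 + 135 = 102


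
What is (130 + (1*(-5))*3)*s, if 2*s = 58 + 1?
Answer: 6785/2 ≈ 3392.5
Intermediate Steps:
s = 59/2 (s = (58 + 1)/2 = (½)*59 = 59/2 ≈ 29.500)
(130 + (1*(-5))*3)*s = (130 + (1*(-5))*3)*(59/2) = (130 - 5*3)*(59/2) = (130 - 15)*(59/2) = 115*(59/2) = 6785/2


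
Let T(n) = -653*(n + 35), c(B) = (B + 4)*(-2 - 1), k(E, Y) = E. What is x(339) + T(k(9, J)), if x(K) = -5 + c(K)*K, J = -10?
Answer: -377568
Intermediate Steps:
c(B) = -12 - 3*B (c(B) = (4 + B)*(-3) = -12 - 3*B)
T(n) = -22855 - 653*n (T(n) = -653*(35 + n) = -22855 - 653*n)
x(K) = -5 + K*(-12 - 3*K) (x(K) = -5 + (-12 - 3*K)*K = -5 + K*(-12 - 3*K))
x(339) + T(k(9, J)) = (-5 - 3*339*(4 + 339)) + (-22855 - 653*9) = (-5 - 3*339*343) + (-22855 - 5877) = (-5 - 348831) - 28732 = -348836 - 28732 = -377568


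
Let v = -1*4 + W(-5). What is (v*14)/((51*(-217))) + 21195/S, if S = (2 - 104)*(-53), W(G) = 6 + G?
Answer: 219227/55862 ≈ 3.9244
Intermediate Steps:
S = 5406 (S = -102*(-53) = 5406)
v = -3 (v = -1*4 + (6 - 5) = -4 + 1 = -3)
(v*14)/((51*(-217))) + 21195/S = (-3*14)/((51*(-217))) + 21195/5406 = -42/(-11067) + 21195*(1/5406) = -42*(-1/11067) + 7065/1802 = 2/527 + 7065/1802 = 219227/55862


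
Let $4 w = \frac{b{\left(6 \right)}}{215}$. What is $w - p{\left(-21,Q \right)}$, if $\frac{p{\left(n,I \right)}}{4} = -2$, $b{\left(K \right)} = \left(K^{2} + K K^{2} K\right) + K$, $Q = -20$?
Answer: $\frac{4109}{430} \approx 9.5558$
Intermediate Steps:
$b{\left(K \right)} = K + K^{2} + K^{4}$ ($b{\left(K \right)} = \left(K^{2} + K^{3} K\right) + K = \left(K^{2} + K^{4}\right) + K = K + K^{2} + K^{4}$)
$p{\left(n,I \right)} = -8$ ($p{\left(n,I \right)} = 4 \left(-2\right) = -8$)
$w = \frac{669}{430}$ ($w = \frac{6 \left(1 + 6 + 6^{3}\right) \frac{1}{215}}{4} = \frac{6 \left(1 + 6 + 216\right) \frac{1}{215}}{4} = \frac{6 \cdot 223 \cdot \frac{1}{215}}{4} = \frac{1338 \cdot \frac{1}{215}}{4} = \frac{1}{4} \cdot \frac{1338}{215} = \frac{669}{430} \approx 1.5558$)
$w - p{\left(-21,Q \right)} = \frac{669}{430} - -8 = \frac{669}{430} + 8 = \frac{4109}{430}$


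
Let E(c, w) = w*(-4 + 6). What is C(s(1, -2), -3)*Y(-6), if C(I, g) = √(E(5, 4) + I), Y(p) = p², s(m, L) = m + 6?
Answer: 36*√15 ≈ 139.43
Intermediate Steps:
s(m, L) = 6 + m
E(c, w) = 2*w (E(c, w) = w*2 = 2*w)
C(I, g) = √(8 + I) (C(I, g) = √(2*4 + I) = √(8 + I))
C(s(1, -2), -3)*Y(-6) = √(8 + (6 + 1))*(-6)² = √(8 + 7)*36 = √15*36 = 36*√15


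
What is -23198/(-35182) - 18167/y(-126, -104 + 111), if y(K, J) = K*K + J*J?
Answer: -2752278/5717075 ≈ -0.48141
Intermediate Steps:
y(K, J) = J² + K² (y(K, J) = K² + J² = J² + K²)
-23198/(-35182) - 18167/y(-126, -104 + 111) = -23198/(-35182) - 18167/((-104 + 111)² + (-126)²) = -23198*(-1/35182) - 18167/(7² + 15876) = 1657/2513 - 18167/(49 + 15876) = 1657/2513 - 18167/15925 = -2752278/5717075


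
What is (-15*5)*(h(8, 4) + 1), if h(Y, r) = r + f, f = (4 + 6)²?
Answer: -7875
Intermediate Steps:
f = 100 (f = 10² = 100)
h(Y, r) = 100 + r (h(Y, r) = r + 100 = 100 + r)
(-15*5)*(h(8, 4) + 1) = (-15*5)*((100 + 4) + 1) = -75*(104 + 1) = -75*105 = -7875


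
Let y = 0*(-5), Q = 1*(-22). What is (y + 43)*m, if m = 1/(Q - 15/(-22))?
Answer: -946/469 ≈ -2.0171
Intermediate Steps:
Q = -22
y = 0
m = -22/469 (m = 1/(-22 - 15/(-22)) = 1/(-22 - 15*(-1/22)) = 1/(-22 + 15/22) = 1/(-469/22) = -22/469 ≈ -0.046908)
(y + 43)*m = (0 + 43)*(-22/469) = 43*(-22/469) = -946/469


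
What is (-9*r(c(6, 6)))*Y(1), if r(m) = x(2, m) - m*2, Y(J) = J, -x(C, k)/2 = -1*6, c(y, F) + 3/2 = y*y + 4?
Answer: 585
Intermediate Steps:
c(y, F) = 5/2 + y**2 (c(y, F) = -3/2 + (y*y + 4) = -3/2 + (y**2 + 4) = -3/2 + (4 + y**2) = 5/2 + y**2)
x(C, k) = 12 (x(C, k) = -(-2)*6 = -2*(-6) = 12)
r(m) = 12 - 2*m (r(m) = 12 - m*2 = 12 - 2*m)
(-9*r(c(6, 6)))*Y(1) = -9*(12 - 2*(5/2 + 6**2))*1 = -9*(12 - 2*(5/2 + 36))*1 = -9*(12 - 2*77/2)*1 = -9*(12 - 77)*1 = -9*(-65)*1 = 585*1 = 585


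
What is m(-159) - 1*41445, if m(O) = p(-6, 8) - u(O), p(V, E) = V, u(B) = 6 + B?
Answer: -41298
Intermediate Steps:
m(O) = -12 - O (m(O) = -6 - (6 + O) = -6 + (-6 - O) = -12 - O)
m(-159) - 1*41445 = (-12 - 1*(-159)) - 1*41445 = (-12 + 159) - 41445 = 147 - 41445 = -41298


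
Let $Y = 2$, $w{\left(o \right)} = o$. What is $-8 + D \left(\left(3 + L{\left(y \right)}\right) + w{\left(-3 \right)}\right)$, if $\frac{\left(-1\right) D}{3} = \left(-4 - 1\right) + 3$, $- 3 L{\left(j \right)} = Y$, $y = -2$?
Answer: $-12$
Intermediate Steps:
$L{\left(j \right)} = - \frac{2}{3}$ ($L{\left(j \right)} = \left(- \frac{1}{3}\right) 2 = - \frac{2}{3}$)
$D = 6$ ($D = - 3 \left(\left(-4 - 1\right) + 3\right) = - 3 \left(-5 + 3\right) = \left(-3\right) \left(-2\right) = 6$)
$-8 + D \left(\left(3 + L{\left(y \right)}\right) + w{\left(-3 \right)}\right) = -8 + 6 \left(\left(3 - \frac{2}{3}\right) - 3\right) = -8 + 6 \left(\frac{7}{3} - 3\right) = -8 + 6 \left(- \frac{2}{3}\right) = -8 - 4 = -12$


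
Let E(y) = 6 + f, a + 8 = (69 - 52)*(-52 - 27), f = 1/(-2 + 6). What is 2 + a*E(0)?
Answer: -33767/4 ≈ -8441.8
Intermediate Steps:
f = ¼ (f = 1/4 = ¼ ≈ 0.25000)
a = -1351 (a = -8 + (69 - 52)*(-52 - 27) = -8 + 17*(-79) = -8 - 1343 = -1351)
E(y) = 25/4 (E(y) = 6 + ¼ = 25/4)
2 + a*E(0) = 2 - 1351*25/4 = 2 - 33775/4 = -33767/4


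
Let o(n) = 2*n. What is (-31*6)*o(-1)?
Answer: 372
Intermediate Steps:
(-31*6)*o(-1) = (-31*6)*(2*(-1)) = -186*(-2) = 372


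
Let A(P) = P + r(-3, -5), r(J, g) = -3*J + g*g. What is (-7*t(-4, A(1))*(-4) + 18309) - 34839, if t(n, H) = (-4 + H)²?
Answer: 10378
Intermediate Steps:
r(J, g) = g² - 3*J (r(J, g) = -3*J + g² = g² - 3*J)
A(P) = 34 + P (A(P) = P + ((-5)² - 3*(-3)) = P + (25 + 9) = P + 34 = 34 + P)
(-7*t(-4, A(1))*(-4) + 18309) - 34839 = (-7*(-4 + (34 + 1))²*(-4) + 18309) - 34839 = (-7*(-4 + 35)²*(-4) + 18309) - 34839 = (-7*31²*(-4) + 18309) - 34839 = (-7*961*(-4) + 18309) - 34839 = (-6727*(-4) + 18309) - 34839 = (26908 + 18309) - 34839 = 45217 - 34839 = 10378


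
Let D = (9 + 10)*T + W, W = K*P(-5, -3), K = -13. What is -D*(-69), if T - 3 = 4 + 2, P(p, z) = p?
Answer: 16284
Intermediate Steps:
T = 9 (T = 3 + (4 + 2) = 3 + 6 = 9)
W = 65 (W = -13*(-5) = 65)
D = 236 (D = (9 + 10)*9 + 65 = 19*9 + 65 = 171 + 65 = 236)
-D*(-69) = -1*236*(-69) = -236*(-69) = 16284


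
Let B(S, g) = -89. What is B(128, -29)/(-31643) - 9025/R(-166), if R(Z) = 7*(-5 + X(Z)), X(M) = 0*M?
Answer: 57116238/221501 ≈ 257.86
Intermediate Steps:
X(M) = 0
R(Z) = -35 (R(Z) = 7*(-5 + 0) = 7*(-5) = -35)
B(128, -29)/(-31643) - 9025/R(-166) = -89/(-31643) - 9025/(-35) = -89*(-1/31643) - 9025*(-1/35) = 89/31643 + 1805/7 = 57116238/221501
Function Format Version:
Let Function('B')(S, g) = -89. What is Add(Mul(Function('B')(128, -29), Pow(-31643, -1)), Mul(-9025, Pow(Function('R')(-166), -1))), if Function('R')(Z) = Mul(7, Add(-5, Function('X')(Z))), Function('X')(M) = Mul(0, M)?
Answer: Rational(57116238, 221501) ≈ 257.86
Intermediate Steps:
Function('X')(M) = 0
Function('R')(Z) = -35 (Function('R')(Z) = Mul(7, Add(-5, 0)) = Mul(7, -5) = -35)
Add(Mul(Function('B')(128, -29), Pow(-31643, -1)), Mul(-9025, Pow(Function('R')(-166), -1))) = Add(Mul(-89, Pow(-31643, -1)), Mul(-9025, Pow(-35, -1))) = Add(Mul(-89, Rational(-1, 31643)), Mul(-9025, Rational(-1, 35))) = Add(Rational(89, 31643), Rational(1805, 7)) = Rational(57116238, 221501)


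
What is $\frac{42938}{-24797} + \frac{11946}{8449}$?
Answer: $- \frac{66558200}{209509853} \approx -0.31769$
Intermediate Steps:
$\frac{42938}{-24797} + \frac{11946}{8449} = 42938 \left(- \frac{1}{24797}\right) + 11946 \cdot \frac{1}{8449} = - \frac{42938}{24797} + \frac{11946}{8449} = - \frac{66558200}{209509853}$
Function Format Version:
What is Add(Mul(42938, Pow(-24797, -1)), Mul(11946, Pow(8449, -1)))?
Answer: Rational(-66558200, 209509853) ≈ -0.31769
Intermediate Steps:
Add(Mul(42938, Pow(-24797, -1)), Mul(11946, Pow(8449, -1))) = Add(Mul(42938, Rational(-1, 24797)), Mul(11946, Rational(1, 8449))) = Add(Rational(-42938, 24797), Rational(11946, 8449)) = Rational(-66558200, 209509853)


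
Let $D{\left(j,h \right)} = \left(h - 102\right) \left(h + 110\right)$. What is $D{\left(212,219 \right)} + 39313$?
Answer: $77806$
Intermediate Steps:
$D{\left(j,h \right)} = \left(-102 + h\right) \left(110 + h\right)$
$D{\left(212,219 \right)} + 39313 = \left(-11220 + 219^{2} + 8 \cdot 219\right) + 39313 = \left(-11220 + 47961 + 1752\right) + 39313 = 38493 + 39313 = 77806$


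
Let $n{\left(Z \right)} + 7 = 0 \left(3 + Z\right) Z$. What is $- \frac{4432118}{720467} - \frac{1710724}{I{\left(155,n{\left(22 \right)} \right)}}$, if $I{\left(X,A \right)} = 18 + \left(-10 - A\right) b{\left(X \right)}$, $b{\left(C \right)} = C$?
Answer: $\frac{1230539031362}{322048749} \approx 3821.0$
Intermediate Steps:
$n{\left(Z \right)} = -7$ ($n{\left(Z \right)} = -7 + 0 \left(3 + Z\right) Z = -7 + 0 Z = -7 + 0 = -7$)
$I{\left(X,A \right)} = 18 + X \left(-10 - A\right)$ ($I{\left(X,A \right)} = 18 + \left(-10 - A\right) X = 18 + X \left(-10 - A\right)$)
$- \frac{4432118}{720467} - \frac{1710724}{I{\left(155,n{\left(22 \right)} \right)}} = - \frac{4432118}{720467} - \frac{1710724}{18 - 1550 - \left(-7\right) 155} = \left(-4432118\right) \frac{1}{720467} - \frac{1710724}{18 - 1550 + 1085} = - \frac{4432118}{720467} - \frac{1710724}{-447} = - \frac{4432118}{720467} - - \frac{1710724}{447} = - \frac{4432118}{720467} + \frac{1710724}{447} = \frac{1230539031362}{322048749}$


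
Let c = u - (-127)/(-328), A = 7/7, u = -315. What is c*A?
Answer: -103447/328 ≈ -315.39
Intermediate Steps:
A = 1 (A = 7*(1/7) = 1)
c = -103447/328 (c = -315 - (-127)/(-328) = -315 - (-127)*(-1)/328 = -315 - 1*127/328 = -315 - 127/328 = -103447/328 ≈ -315.39)
c*A = -103447/328*1 = -103447/328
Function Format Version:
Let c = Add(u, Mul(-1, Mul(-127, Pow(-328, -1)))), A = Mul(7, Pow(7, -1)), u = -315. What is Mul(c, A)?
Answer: Rational(-103447, 328) ≈ -315.39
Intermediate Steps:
A = 1 (A = Mul(7, Rational(1, 7)) = 1)
c = Rational(-103447, 328) (c = Add(-315, Mul(-1, Mul(-127, Pow(-328, -1)))) = Add(-315, Mul(-1, Mul(-127, Rational(-1, 328)))) = Add(-315, Mul(-1, Rational(127, 328))) = Add(-315, Rational(-127, 328)) = Rational(-103447, 328) ≈ -315.39)
Mul(c, A) = Mul(Rational(-103447, 328), 1) = Rational(-103447, 328)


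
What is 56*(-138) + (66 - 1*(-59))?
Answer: -7603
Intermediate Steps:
56*(-138) + (66 - 1*(-59)) = -7728 + (66 + 59) = -7728 + 125 = -7603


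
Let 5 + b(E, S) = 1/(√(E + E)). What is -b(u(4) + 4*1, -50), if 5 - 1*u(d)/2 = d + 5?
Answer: 5 + I*√2/4 ≈ 5.0 + 0.35355*I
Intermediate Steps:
u(d) = -2*d (u(d) = 10 - 2*(d + 5) = 10 - 2*(5 + d) = 10 + (-10 - 2*d) = -2*d)
b(E, S) = -5 + √2/(2*√E) (b(E, S) = -5 + 1/(√(E + E)) = -5 + 1/(√(2*E)) = -5 + 1/(√2*√E) = -5 + √2/(2*√E))
-b(u(4) + 4*1, -50) = -(-5 + √2/(2*√(-2*4 + 4*1))) = -(-5 + √2/(2*√(-8 + 4))) = -(-5 + √2/(2*√(-4))) = -(-5 + √2*(-I/2)/2) = -(-5 - I*√2/4) = 5 + I*√2/4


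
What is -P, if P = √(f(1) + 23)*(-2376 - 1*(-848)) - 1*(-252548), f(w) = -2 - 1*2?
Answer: -252548 + 1528*√19 ≈ -2.4589e+5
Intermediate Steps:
f(w) = -4 (f(w) = -2 - 2 = -4)
P = 252548 - 1528*√19 (P = √(-4 + 23)*(-2376 - 1*(-848)) - 1*(-252548) = √19*(-2376 + 848) + 252548 = √19*(-1528) + 252548 = -1528*√19 + 252548 = 252548 - 1528*√19 ≈ 2.4589e+5)
-P = -(252548 - 1528*√19) = -252548 + 1528*√19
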